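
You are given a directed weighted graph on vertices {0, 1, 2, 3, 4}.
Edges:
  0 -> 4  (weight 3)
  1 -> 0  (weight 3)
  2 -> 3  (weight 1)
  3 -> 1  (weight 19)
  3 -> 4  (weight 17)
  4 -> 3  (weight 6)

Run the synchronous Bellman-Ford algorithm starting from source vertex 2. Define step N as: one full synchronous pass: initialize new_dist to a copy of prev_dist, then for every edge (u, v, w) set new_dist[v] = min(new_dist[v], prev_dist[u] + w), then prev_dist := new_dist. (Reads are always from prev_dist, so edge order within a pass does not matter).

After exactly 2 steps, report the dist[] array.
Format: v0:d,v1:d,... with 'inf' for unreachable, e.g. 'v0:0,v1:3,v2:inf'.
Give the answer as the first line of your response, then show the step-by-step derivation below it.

v0:inf,v1:20,v2:0,v3:1,v4:18

step 1: dist = v0:inf,v1:inf,v2:0,v3:1,v4:inf
step 2: dist = v0:inf,v1:20,v2:0,v3:1,v4:18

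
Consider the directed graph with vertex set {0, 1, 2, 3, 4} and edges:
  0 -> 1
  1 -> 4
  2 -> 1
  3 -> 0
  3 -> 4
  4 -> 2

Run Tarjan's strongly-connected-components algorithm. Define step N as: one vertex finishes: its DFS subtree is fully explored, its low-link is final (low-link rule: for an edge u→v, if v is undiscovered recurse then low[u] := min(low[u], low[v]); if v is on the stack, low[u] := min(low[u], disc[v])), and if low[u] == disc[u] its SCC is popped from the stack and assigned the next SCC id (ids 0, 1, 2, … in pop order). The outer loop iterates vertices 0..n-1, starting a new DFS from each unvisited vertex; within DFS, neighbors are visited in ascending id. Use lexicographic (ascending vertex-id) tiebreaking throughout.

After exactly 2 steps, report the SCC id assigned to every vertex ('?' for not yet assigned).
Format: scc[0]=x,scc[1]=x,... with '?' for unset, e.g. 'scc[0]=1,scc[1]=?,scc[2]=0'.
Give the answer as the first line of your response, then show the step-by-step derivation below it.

scc[0]=?,scc[1]=?,scc[2]=?,scc[3]=?,scc[4]=?

step 1: low=(low[0]=0,low[1]=1,low[2]=1,low[3]=?,low[4]=2); scc=(scc[0]=?,scc[1]=?,scc[2]=?,scc[3]=?,scc[4]=?)
step 2: low=(low[0]=0,low[1]=1,low[2]=1,low[3]=?,low[4]=1); scc=(scc[0]=?,scc[1]=?,scc[2]=?,scc[3]=?,scc[4]=?)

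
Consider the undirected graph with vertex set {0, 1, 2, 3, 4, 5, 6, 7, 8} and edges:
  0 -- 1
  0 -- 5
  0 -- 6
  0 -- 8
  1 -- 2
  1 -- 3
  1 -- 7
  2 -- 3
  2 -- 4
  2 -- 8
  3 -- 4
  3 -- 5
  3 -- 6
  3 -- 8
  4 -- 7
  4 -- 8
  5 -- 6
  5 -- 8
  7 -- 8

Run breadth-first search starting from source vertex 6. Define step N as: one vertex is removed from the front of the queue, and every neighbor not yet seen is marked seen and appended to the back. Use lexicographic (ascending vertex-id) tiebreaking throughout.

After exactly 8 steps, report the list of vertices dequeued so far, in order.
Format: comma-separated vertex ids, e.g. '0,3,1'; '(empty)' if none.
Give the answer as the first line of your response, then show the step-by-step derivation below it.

6,0,3,5,1,8,2,4

step 1: dequeue 6; queue=[0,3,5]; order=6
step 2: dequeue 0; queue=[3,5,1,8]; order=6,0
step 3: dequeue 3; queue=[5,1,8,2,4]; order=6,0,3
step 4: dequeue 5; queue=[1,8,2,4]; order=6,0,3,5
step 5: dequeue 1; queue=[8,2,4,7]; order=6,0,3,5,1
step 6: dequeue 8; queue=[2,4,7]; order=6,0,3,5,1,8
step 7: dequeue 2; queue=[4,7]; order=6,0,3,5,1,8,2
step 8: dequeue 4; queue=[7]; order=6,0,3,5,1,8,2,4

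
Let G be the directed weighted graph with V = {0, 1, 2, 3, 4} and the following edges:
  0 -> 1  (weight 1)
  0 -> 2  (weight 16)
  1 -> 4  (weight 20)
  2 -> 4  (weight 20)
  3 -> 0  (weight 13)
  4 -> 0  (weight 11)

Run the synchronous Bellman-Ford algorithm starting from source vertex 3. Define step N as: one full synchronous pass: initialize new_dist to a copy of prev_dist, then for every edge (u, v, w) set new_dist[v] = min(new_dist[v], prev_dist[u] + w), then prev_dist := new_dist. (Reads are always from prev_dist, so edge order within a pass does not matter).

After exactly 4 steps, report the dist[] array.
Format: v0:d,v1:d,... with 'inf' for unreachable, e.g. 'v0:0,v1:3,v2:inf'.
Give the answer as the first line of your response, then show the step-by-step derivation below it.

v0:13,v1:14,v2:29,v3:0,v4:34

step 1: dist = v0:13,v1:inf,v2:inf,v3:0,v4:inf
step 2: dist = v0:13,v1:14,v2:29,v3:0,v4:inf
step 3: dist = v0:13,v1:14,v2:29,v3:0,v4:34
step 4: dist = v0:13,v1:14,v2:29,v3:0,v4:34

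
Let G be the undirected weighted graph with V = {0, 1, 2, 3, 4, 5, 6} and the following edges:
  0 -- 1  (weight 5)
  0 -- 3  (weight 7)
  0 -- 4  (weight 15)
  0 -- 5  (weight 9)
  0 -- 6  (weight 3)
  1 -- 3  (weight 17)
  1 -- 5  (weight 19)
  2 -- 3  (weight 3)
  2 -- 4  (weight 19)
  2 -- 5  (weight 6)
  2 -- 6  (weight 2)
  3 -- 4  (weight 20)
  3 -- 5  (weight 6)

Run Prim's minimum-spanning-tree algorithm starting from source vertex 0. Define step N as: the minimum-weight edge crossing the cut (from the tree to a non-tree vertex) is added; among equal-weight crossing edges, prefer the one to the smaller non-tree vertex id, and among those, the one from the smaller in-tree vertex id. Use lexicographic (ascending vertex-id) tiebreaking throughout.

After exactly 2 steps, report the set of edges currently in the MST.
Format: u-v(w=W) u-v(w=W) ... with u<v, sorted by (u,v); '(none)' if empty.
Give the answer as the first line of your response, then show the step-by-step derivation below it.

0-6(w=3) 2-6(w=2)

step 1: add edge 0-6 (w=3); MST = {0-6(w=3)}
step 2: add edge 2-6 (w=2); MST = {0-6(w=3) 2-6(w=2)}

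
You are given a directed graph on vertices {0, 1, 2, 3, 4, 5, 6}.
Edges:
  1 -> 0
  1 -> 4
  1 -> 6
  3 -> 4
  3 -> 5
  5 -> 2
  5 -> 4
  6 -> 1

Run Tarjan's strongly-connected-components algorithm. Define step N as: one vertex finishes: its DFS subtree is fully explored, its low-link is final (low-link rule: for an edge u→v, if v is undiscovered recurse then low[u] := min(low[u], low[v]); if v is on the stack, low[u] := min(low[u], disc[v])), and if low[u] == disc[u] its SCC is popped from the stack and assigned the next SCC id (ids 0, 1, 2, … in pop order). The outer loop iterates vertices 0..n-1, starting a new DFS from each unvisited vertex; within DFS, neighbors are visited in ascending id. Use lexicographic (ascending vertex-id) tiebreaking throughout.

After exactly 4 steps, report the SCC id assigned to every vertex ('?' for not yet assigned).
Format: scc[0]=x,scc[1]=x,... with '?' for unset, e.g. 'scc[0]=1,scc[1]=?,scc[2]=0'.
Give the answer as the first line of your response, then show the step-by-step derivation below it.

scc[0]=0,scc[1]=2,scc[2]=?,scc[3]=?,scc[4]=1,scc[5]=?,scc[6]=2

step 1: low=(low[0]=0,low[1]=?,low[2]=?,low[3]=?,low[4]=?,low[5]=?,low[6]=?); scc=(scc[0]=0,scc[1]=?,scc[2]=?,scc[3]=?,scc[4]=?,scc[5]=?,scc[6]=?)
step 2: low=(low[0]=0,low[1]=1,low[2]=?,low[3]=?,low[4]=2,low[5]=?,low[6]=?); scc=(scc[0]=0,scc[1]=?,scc[2]=?,scc[3]=?,scc[4]=1,scc[5]=?,scc[6]=?)
step 3: low=(low[0]=0,low[1]=1,low[2]=?,low[3]=?,low[4]=2,low[5]=?,low[6]=1); scc=(scc[0]=0,scc[1]=?,scc[2]=?,scc[3]=?,scc[4]=1,scc[5]=?,scc[6]=?)
step 4: low=(low[0]=0,low[1]=1,low[2]=?,low[3]=?,low[4]=2,low[5]=?,low[6]=1); scc=(scc[0]=0,scc[1]=2,scc[2]=?,scc[3]=?,scc[4]=1,scc[5]=?,scc[6]=2)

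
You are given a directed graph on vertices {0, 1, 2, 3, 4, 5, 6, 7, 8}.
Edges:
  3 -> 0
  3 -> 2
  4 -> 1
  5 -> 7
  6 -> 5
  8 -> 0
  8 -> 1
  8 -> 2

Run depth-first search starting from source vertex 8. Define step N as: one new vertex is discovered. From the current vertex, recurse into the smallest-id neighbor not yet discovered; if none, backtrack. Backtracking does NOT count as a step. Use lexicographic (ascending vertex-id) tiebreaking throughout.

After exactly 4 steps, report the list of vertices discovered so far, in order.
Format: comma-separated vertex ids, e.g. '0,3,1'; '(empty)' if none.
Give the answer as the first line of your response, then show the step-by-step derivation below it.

8,0,1,2

step 1: discover 8; path=8; order=8
step 2: discover 0; path=8>0; order=8,0
step 3: discover 1; path=8>1; order=8,0,1
step 4: discover 2; path=8>2; order=8,0,1,2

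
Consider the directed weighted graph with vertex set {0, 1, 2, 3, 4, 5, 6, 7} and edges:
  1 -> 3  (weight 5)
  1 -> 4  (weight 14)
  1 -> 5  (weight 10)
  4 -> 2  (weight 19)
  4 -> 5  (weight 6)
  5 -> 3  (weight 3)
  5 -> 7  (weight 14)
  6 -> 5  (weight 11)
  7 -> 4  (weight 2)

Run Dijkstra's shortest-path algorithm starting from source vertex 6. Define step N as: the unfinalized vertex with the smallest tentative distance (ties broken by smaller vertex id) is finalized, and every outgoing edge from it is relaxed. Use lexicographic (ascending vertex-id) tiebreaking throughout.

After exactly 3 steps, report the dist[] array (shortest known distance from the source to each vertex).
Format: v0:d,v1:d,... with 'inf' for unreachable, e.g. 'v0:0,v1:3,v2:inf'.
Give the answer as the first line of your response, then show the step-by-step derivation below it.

v0:inf,v1:inf,v2:inf,v3:14,v4:inf,v5:11,v6:0,v7:25

step 1: dist = v0:inf,v1:inf,v2:inf,v3:inf,v4:inf,v5:11,v6:0,v7:inf
step 2: dist = v0:inf,v1:inf,v2:inf,v3:14,v4:inf,v5:11,v6:0,v7:25
step 3: dist = v0:inf,v1:inf,v2:inf,v3:14,v4:inf,v5:11,v6:0,v7:25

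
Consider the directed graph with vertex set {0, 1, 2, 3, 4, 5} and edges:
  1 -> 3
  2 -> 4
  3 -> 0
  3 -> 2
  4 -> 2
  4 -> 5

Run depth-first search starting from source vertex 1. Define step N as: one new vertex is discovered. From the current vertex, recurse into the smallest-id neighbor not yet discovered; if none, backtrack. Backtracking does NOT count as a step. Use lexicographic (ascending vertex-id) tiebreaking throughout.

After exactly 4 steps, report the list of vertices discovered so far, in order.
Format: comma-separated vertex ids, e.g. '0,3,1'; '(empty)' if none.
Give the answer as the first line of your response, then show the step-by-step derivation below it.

1,3,0,2

step 1: discover 1; path=1; order=1
step 2: discover 3; path=1>3; order=1,3
step 3: discover 0; path=1>3>0; order=1,3,0
step 4: discover 2; path=1>3>2; order=1,3,0,2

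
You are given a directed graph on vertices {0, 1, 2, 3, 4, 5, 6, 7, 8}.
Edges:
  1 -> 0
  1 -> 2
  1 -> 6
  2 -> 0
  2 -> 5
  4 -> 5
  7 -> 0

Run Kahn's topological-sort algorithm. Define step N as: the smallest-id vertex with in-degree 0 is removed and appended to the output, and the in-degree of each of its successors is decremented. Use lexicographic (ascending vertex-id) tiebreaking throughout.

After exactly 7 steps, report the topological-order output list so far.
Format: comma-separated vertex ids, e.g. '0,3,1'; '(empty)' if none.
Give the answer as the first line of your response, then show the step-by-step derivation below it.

1,2,3,4,5,6,7

step 1: output 1; order=[1]; indeg=(2,0,0,0,0,2,0,0,0)
step 2: output 2; order=[1,2]; indeg=(1,0,0,0,0,1,0,0,0)
step 3: output 3; order=[1,2,3]; indeg=(1,0,0,0,0,1,0,0,0)
step 4: output 4; order=[1,2,3,4]; indeg=(1,0,0,0,0,0,0,0,0)
step 5: output 5; order=[1,2,3,4,5]; indeg=(1,0,0,0,0,0,0,0,0)
step 6: output 6; order=[1,2,3,4,5,6]; indeg=(1,0,0,0,0,0,0,0,0)
step 7: output 7; order=[1,2,3,4,5,6,7]; indeg=(0,0,0,0,0,0,0,0,0)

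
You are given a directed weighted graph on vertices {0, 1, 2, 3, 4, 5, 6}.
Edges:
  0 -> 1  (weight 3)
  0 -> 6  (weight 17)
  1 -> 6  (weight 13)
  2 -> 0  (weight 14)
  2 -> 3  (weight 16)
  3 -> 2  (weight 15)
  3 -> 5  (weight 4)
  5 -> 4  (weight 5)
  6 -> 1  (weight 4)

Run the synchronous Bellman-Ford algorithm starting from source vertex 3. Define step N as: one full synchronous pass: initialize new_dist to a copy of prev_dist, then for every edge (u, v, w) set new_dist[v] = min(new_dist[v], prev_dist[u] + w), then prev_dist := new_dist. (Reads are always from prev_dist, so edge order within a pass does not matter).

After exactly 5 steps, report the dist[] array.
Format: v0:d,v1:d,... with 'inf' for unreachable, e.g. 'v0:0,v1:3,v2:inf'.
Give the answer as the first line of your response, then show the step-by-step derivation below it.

v0:29,v1:32,v2:15,v3:0,v4:9,v5:4,v6:45

step 1: dist = v0:inf,v1:inf,v2:15,v3:0,v4:inf,v5:4,v6:inf
step 2: dist = v0:29,v1:inf,v2:15,v3:0,v4:9,v5:4,v6:inf
step 3: dist = v0:29,v1:32,v2:15,v3:0,v4:9,v5:4,v6:46
step 4: dist = v0:29,v1:32,v2:15,v3:0,v4:9,v5:4,v6:45
step 5: dist = v0:29,v1:32,v2:15,v3:0,v4:9,v5:4,v6:45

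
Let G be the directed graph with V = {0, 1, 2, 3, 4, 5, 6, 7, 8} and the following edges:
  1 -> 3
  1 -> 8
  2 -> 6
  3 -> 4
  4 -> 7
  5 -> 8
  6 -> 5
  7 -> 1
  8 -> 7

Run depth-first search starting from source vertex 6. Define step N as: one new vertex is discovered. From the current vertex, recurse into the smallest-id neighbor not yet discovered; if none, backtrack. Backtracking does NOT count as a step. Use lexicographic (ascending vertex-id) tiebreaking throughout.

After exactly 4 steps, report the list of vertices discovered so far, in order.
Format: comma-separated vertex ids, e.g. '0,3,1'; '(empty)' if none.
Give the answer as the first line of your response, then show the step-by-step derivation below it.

6,5,8,7

step 1: discover 6; path=6; order=6
step 2: discover 5; path=6>5; order=6,5
step 3: discover 8; path=6>5>8; order=6,5,8
step 4: discover 7; path=6>5>8>7; order=6,5,8,7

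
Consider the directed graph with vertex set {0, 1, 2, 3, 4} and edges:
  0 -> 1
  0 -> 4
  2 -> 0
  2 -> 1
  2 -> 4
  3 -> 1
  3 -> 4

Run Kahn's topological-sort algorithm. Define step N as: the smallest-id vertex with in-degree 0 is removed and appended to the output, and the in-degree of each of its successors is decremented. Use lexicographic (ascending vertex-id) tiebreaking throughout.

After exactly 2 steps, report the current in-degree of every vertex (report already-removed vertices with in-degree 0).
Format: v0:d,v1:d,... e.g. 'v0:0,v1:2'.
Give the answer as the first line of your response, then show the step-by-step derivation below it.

v0:0,v1:1,v2:0,v3:0,v4:1

step 1: output 2; order=[2]; indeg=(0,2,0,0,2)
step 2: output 0; order=[2,0]; indeg=(0,1,0,0,1)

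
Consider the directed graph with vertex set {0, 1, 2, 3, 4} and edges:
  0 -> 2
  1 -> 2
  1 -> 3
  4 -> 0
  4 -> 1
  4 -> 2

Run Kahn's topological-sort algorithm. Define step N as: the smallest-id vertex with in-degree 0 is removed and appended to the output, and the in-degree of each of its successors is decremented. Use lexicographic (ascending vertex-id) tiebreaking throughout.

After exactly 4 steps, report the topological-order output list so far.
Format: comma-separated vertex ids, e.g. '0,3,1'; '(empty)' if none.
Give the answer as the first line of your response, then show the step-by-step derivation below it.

4,0,1,2

step 1: output 4; order=[4]; indeg=(0,0,2,1,0)
step 2: output 0; order=[4,0]; indeg=(0,0,1,1,0)
step 3: output 1; order=[4,0,1]; indeg=(0,0,0,0,0)
step 4: output 2; order=[4,0,1,2]; indeg=(0,0,0,0,0)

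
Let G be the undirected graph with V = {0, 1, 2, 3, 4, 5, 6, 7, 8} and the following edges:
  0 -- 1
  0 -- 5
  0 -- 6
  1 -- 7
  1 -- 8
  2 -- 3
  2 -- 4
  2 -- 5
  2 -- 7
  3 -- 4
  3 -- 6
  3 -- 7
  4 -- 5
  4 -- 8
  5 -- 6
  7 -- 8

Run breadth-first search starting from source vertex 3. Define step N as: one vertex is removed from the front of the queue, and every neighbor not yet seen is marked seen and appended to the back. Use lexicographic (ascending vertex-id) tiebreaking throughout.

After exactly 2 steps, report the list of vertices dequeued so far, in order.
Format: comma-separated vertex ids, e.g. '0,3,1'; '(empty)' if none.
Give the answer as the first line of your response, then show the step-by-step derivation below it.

3,2

step 1: dequeue 3; queue=[2,4,6,7]; order=3
step 2: dequeue 2; queue=[4,6,7,5]; order=3,2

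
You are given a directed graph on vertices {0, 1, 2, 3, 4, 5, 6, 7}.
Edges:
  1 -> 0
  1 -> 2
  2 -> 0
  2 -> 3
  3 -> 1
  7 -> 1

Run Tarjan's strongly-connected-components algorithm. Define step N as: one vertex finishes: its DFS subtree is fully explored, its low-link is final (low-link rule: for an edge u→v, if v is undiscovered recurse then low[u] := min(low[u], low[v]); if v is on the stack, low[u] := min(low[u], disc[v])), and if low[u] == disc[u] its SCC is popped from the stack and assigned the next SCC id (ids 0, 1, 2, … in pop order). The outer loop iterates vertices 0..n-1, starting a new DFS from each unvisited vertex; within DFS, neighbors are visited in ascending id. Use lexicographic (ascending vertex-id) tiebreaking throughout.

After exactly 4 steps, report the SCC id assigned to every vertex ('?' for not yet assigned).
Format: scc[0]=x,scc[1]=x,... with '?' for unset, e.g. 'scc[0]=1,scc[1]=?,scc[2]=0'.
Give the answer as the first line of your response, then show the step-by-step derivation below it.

scc[0]=0,scc[1]=1,scc[2]=1,scc[3]=1,scc[4]=?,scc[5]=?,scc[6]=?,scc[7]=?

step 1: low=(low[0]=0,low[1]=?,low[2]=?,low[3]=?,low[4]=?,low[5]=?,low[6]=?,low[7]=?); scc=(scc[0]=0,scc[1]=?,scc[2]=?,scc[3]=?,scc[4]=?,scc[5]=?,scc[6]=?,scc[7]=?)
step 2: low=(low[0]=0,low[1]=1,low[2]=2,low[3]=1,low[4]=?,low[5]=?,low[6]=?,low[7]=?); scc=(scc[0]=0,scc[1]=?,scc[2]=?,scc[3]=?,scc[4]=?,scc[5]=?,scc[6]=?,scc[7]=?)
step 3: low=(low[0]=0,low[1]=1,low[2]=1,low[3]=1,low[4]=?,low[5]=?,low[6]=?,low[7]=?); scc=(scc[0]=0,scc[1]=?,scc[2]=?,scc[3]=?,scc[4]=?,scc[5]=?,scc[6]=?,scc[7]=?)
step 4: low=(low[0]=0,low[1]=1,low[2]=1,low[3]=1,low[4]=?,low[5]=?,low[6]=?,low[7]=?); scc=(scc[0]=0,scc[1]=1,scc[2]=1,scc[3]=1,scc[4]=?,scc[5]=?,scc[6]=?,scc[7]=?)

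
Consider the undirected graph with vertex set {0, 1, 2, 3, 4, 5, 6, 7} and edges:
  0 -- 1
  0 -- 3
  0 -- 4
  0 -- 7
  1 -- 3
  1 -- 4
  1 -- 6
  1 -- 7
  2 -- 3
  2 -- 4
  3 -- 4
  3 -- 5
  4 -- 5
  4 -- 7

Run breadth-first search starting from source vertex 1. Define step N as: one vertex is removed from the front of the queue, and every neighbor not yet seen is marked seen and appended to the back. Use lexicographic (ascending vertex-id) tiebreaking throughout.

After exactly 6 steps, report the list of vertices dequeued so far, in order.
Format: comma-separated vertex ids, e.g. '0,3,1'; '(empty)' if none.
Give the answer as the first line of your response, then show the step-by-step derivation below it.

1,0,3,4,6,7

step 1: dequeue 1; queue=[0,3,4,6,7]; order=1
step 2: dequeue 0; queue=[3,4,6,7]; order=1,0
step 3: dequeue 3; queue=[4,6,7,2,5]; order=1,0,3
step 4: dequeue 4; queue=[6,7,2,5]; order=1,0,3,4
step 5: dequeue 6; queue=[7,2,5]; order=1,0,3,4,6
step 6: dequeue 7; queue=[2,5]; order=1,0,3,4,6,7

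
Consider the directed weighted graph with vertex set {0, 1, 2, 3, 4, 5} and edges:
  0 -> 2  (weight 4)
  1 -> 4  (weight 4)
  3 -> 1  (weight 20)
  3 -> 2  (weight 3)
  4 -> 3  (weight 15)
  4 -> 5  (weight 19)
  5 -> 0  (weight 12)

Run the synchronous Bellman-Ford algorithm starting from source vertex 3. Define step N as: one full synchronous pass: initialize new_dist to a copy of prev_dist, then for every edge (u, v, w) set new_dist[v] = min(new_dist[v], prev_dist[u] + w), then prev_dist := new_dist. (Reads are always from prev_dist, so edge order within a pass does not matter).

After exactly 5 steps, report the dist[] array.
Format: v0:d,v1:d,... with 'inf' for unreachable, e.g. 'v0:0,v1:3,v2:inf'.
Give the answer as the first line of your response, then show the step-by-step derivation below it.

v0:55,v1:20,v2:3,v3:0,v4:24,v5:43

step 1: dist = v0:inf,v1:20,v2:3,v3:0,v4:inf,v5:inf
step 2: dist = v0:inf,v1:20,v2:3,v3:0,v4:24,v5:inf
step 3: dist = v0:inf,v1:20,v2:3,v3:0,v4:24,v5:43
step 4: dist = v0:55,v1:20,v2:3,v3:0,v4:24,v5:43
step 5: dist = v0:55,v1:20,v2:3,v3:0,v4:24,v5:43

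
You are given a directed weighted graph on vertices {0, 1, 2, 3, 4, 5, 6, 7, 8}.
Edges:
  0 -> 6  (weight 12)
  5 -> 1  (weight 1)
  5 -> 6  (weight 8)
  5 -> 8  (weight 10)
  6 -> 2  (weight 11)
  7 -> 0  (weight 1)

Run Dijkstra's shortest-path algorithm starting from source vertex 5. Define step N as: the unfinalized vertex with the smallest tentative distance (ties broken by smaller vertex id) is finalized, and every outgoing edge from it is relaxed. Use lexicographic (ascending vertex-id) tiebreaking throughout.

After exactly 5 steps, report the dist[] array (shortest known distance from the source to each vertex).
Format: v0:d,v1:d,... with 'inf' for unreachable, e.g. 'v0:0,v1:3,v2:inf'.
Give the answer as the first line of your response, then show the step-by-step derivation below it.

v0:inf,v1:1,v2:19,v3:inf,v4:inf,v5:0,v6:8,v7:inf,v8:10

step 1: dist = v0:inf,v1:1,v2:inf,v3:inf,v4:inf,v5:0,v6:8,v7:inf,v8:10
step 2: dist = v0:inf,v1:1,v2:inf,v3:inf,v4:inf,v5:0,v6:8,v7:inf,v8:10
step 3: dist = v0:inf,v1:1,v2:19,v3:inf,v4:inf,v5:0,v6:8,v7:inf,v8:10
step 4: dist = v0:inf,v1:1,v2:19,v3:inf,v4:inf,v5:0,v6:8,v7:inf,v8:10
step 5: dist = v0:inf,v1:1,v2:19,v3:inf,v4:inf,v5:0,v6:8,v7:inf,v8:10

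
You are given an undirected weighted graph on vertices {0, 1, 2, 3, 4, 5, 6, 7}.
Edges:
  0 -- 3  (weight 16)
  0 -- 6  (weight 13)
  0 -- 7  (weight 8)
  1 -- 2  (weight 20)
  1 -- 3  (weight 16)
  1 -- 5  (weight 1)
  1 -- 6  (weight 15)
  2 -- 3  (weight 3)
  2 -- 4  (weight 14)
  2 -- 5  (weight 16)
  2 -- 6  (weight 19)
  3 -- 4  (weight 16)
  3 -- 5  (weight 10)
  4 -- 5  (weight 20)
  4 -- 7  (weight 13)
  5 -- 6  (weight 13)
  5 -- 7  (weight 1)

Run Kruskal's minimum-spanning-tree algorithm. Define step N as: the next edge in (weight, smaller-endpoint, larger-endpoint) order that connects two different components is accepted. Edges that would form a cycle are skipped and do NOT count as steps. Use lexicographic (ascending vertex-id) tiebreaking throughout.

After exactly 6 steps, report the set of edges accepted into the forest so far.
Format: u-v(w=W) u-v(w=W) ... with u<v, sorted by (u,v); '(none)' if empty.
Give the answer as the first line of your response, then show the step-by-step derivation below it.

0-6(w=13) 0-7(w=8) 1-5(w=1) 2-3(w=3) 3-5(w=10) 5-7(w=1)

step 1: add edge 1-5 (w=1); MST = {1-5(w=1)}
step 2: add edge 5-7 (w=1); MST = {1-5(w=1) 5-7(w=1)}
step 3: add edge 2-3 (w=3); MST = {1-5(w=1) 2-3(w=3) 5-7(w=1)}
step 4: add edge 0-7 (w=8); MST = {0-7(w=8) 1-5(w=1) 2-3(w=3) 5-7(w=1)}
step 5: add edge 3-5 (w=10); MST = {0-7(w=8) 1-5(w=1) 2-3(w=3) 3-5(w=10) 5-7(w=1)}
step 6: add edge 0-6 (w=13); MST = {0-6(w=13) 0-7(w=8) 1-5(w=1) 2-3(w=3) 3-5(w=10) 5-7(w=1)}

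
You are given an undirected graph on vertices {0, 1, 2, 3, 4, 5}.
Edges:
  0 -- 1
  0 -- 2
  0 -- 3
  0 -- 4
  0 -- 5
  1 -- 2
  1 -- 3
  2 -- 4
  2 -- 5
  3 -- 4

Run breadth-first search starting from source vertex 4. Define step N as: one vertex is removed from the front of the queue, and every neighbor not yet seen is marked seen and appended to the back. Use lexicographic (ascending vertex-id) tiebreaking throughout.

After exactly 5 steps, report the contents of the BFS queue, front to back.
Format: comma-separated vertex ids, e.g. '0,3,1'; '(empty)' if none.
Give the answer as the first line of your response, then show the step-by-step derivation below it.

5

step 1: dequeue 4; queue=[0,2,3]; order=4
step 2: dequeue 0; queue=[2,3,1,5]; order=4,0
step 3: dequeue 2; queue=[3,1,5]; order=4,0,2
step 4: dequeue 3; queue=[1,5]; order=4,0,2,3
step 5: dequeue 1; queue=[5]; order=4,0,2,3,1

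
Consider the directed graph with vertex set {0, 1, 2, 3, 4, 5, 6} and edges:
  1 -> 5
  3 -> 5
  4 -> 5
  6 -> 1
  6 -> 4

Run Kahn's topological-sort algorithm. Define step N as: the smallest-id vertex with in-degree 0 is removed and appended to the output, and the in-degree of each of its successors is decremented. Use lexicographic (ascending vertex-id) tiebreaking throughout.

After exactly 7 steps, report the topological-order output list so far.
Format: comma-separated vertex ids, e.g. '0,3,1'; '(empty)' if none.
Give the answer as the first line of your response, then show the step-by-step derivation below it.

0,2,3,6,1,4,5

step 1: output 0; order=[0]; indeg=(0,1,0,0,1,3,0)
step 2: output 2; order=[0,2]; indeg=(0,1,0,0,1,3,0)
step 3: output 3; order=[0,2,3]; indeg=(0,1,0,0,1,2,0)
step 4: output 6; order=[0,2,3,6]; indeg=(0,0,0,0,0,2,0)
step 5: output 1; order=[0,2,3,6,1]; indeg=(0,0,0,0,0,1,0)
step 6: output 4; order=[0,2,3,6,1,4]; indeg=(0,0,0,0,0,0,0)
step 7: output 5; order=[0,2,3,6,1,4,5]; indeg=(0,0,0,0,0,0,0)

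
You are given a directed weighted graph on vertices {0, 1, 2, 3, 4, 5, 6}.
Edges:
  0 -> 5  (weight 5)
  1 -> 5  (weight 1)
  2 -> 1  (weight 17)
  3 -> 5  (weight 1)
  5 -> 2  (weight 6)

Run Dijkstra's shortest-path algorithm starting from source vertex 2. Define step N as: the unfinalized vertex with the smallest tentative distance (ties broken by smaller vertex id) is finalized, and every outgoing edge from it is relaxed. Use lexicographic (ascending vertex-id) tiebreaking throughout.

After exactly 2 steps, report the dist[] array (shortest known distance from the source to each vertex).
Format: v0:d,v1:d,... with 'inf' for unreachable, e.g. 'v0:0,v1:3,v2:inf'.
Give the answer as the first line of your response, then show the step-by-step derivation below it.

v0:inf,v1:17,v2:0,v3:inf,v4:inf,v5:18,v6:inf

step 1: dist = v0:inf,v1:17,v2:0,v3:inf,v4:inf,v5:inf,v6:inf
step 2: dist = v0:inf,v1:17,v2:0,v3:inf,v4:inf,v5:18,v6:inf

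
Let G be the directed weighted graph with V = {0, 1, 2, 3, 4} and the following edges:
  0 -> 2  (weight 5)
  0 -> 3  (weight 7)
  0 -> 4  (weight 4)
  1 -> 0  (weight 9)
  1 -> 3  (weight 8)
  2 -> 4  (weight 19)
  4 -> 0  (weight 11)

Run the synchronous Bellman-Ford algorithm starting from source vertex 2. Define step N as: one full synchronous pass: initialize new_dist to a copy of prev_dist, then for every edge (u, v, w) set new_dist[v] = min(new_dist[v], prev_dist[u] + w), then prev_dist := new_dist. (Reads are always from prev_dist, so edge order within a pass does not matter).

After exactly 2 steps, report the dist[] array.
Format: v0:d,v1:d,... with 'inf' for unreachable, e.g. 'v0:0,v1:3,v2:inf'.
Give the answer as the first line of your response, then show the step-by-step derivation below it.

v0:30,v1:inf,v2:0,v3:inf,v4:19

step 1: dist = v0:inf,v1:inf,v2:0,v3:inf,v4:19
step 2: dist = v0:30,v1:inf,v2:0,v3:inf,v4:19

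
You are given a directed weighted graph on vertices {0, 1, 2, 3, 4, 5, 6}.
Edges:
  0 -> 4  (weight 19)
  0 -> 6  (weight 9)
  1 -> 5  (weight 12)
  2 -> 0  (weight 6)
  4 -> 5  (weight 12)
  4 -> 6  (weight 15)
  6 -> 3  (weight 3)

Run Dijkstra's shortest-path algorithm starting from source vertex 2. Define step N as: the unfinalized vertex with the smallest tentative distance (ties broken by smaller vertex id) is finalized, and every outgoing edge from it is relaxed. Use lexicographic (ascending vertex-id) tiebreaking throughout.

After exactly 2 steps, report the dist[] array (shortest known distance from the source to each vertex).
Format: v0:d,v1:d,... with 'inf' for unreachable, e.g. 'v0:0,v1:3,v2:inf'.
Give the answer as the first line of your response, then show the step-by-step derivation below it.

v0:6,v1:inf,v2:0,v3:inf,v4:25,v5:inf,v6:15

step 1: dist = v0:6,v1:inf,v2:0,v3:inf,v4:inf,v5:inf,v6:inf
step 2: dist = v0:6,v1:inf,v2:0,v3:inf,v4:25,v5:inf,v6:15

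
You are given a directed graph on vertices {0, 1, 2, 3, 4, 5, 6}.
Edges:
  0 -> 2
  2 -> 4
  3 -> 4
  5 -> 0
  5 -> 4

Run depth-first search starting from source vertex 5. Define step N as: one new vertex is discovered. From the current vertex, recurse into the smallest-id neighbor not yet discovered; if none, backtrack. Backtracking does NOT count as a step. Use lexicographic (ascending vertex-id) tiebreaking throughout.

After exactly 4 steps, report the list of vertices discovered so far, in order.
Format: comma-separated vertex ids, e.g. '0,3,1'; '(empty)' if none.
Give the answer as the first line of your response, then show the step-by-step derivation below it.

5,0,2,4

step 1: discover 5; path=5; order=5
step 2: discover 0; path=5>0; order=5,0
step 3: discover 2; path=5>0>2; order=5,0,2
step 4: discover 4; path=5>0>2>4; order=5,0,2,4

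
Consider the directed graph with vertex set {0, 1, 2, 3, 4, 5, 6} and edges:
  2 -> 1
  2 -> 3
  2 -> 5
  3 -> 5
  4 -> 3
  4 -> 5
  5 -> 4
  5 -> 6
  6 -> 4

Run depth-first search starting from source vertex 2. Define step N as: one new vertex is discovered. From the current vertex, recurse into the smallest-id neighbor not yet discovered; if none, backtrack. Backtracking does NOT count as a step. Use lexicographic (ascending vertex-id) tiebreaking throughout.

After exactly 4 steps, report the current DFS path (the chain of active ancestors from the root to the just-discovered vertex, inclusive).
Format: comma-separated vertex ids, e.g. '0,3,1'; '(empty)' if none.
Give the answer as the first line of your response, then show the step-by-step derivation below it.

2,3,5

step 1: discover 2; path=2; order=2
step 2: discover 1; path=2>1; order=2,1
step 3: discover 3; path=2>3; order=2,1,3
step 4: discover 5; path=2>3>5; order=2,1,3,5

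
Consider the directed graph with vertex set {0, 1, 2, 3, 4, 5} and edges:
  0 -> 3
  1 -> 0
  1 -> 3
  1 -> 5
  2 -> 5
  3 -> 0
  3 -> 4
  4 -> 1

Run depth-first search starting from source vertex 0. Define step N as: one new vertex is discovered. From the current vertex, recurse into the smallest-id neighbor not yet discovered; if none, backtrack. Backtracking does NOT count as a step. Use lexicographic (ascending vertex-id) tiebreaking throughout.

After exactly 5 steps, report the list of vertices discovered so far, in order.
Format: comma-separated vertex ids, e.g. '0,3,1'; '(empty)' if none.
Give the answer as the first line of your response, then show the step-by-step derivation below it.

0,3,4,1,5

step 1: discover 0; path=0; order=0
step 2: discover 3; path=0>3; order=0,3
step 3: discover 4; path=0>3>4; order=0,3,4
step 4: discover 1; path=0>3>4>1; order=0,3,4,1
step 5: discover 5; path=0>3>4>1>5; order=0,3,4,1,5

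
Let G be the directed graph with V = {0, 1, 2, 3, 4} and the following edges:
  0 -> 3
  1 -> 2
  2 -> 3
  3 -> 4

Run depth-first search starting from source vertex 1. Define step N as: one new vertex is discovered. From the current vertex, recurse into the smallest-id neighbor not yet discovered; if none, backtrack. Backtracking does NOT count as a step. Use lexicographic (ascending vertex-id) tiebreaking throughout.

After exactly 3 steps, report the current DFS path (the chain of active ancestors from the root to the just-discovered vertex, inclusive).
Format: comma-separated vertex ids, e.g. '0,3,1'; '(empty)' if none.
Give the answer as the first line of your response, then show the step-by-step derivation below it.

1,2,3

step 1: discover 1; path=1; order=1
step 2: discover 2; path=1>2; order=1,2
step 3: discover 3; path=1>2>3; order=1,2,3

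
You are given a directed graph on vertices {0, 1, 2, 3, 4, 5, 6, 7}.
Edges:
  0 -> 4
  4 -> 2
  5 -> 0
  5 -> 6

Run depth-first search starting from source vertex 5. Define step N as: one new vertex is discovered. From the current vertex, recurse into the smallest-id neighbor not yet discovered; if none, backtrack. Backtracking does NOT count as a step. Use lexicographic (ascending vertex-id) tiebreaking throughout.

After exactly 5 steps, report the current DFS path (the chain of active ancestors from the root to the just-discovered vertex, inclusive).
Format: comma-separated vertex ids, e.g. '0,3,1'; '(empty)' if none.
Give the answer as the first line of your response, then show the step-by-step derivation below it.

5,6

step 1: discover 5; path=5; order=5
step 2: discover 0; path=5>0; order=5,0
step 3: discover 4; path=5>0>4; order=5,0,4
step 4: discover 2; path=5>0>4>2; order=5,0,4,2
step 5: discover 6; path=5>6; order=5,0,4,2,6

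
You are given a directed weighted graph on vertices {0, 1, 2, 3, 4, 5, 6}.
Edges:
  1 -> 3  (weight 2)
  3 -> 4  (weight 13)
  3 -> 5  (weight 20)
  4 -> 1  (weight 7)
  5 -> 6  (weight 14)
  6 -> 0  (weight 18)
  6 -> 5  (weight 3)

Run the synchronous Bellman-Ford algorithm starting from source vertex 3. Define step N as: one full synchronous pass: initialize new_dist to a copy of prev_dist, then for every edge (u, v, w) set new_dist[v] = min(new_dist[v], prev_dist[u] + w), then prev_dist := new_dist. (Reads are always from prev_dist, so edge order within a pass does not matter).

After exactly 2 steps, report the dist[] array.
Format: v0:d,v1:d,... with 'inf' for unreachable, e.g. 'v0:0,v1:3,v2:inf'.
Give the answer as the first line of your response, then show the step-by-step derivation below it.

v0:inf,v1:20,v2:inf,v3:0,v4:13,v5:20,v6:34

step 1: dist = v0:inf,v1:inf,v2:inf,v3:0,v4:13,v5:20,v6:inf
step 2: dist = v0:inf,v1:20,v2:inf,v3:0,v4:13,v5:20,v6:34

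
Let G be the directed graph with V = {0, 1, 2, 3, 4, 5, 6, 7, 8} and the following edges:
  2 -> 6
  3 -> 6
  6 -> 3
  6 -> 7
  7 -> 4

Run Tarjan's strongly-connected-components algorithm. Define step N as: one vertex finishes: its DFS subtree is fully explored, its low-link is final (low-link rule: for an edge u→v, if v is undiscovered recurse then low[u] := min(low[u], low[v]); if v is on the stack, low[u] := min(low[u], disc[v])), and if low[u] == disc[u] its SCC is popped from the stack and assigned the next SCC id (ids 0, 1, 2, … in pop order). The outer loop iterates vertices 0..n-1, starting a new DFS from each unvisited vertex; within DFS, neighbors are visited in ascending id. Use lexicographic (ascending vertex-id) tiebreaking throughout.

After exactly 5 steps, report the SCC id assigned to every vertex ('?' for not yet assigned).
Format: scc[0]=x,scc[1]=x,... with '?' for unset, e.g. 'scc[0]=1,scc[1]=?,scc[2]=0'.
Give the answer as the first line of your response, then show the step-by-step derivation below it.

scc[0]=0,scc[1]=1,scc[2]=?,scc[3]=?,scc[4]=2,scc[5]=?,scc[6]=?,scc[7]=3,scc[8]=?

step 1: low=(low[0]=0,low[1]=?,low[2]=?,low[3]=?,low[4]=?,low[5]=?,low[6]=?,low[7]=?,low[8]=?); scc=(scc[0]=0,scc[1]=?,scc[2]=?,scc[3]=?,scc[4]=?,scc[5]=?,scc[6]=?,scc[7]=?,scc[8]=?)
step 2: low=(low[0]=0,low[1]=1,low[2]=?,low[3]=?,low[4]=?,low[5]=?,low[6]=?,low[7]=?,low[8]=?); scc=(scc[0]=0,scc[1]=1,scc[2]=?,scc[3]=?,scc[4]=?,scc[5]=?,scc[6]=?,scc[7]=?,scc[8]=?)
step 3: low=(low[0]=0,low[1]=1,low[2]=2,low[3]=3,low[4]=?,low[5]=?,low[6]=3,low[7]=?,low[8]=?); scc=(scc[0]=0,scc[1]=1,scc[2]=?,scc[3]=?,scc[4]=?,scc[5]=?,scc[6]=?,scc[7]=?,scc[8]=?)
step 4: low=(low[0]=0,low[1]=1,low[2]=2,low[3]=3,low[4]=6,low[5]=?,low[6]=3,low[7]=5,low[8]=?); scc=(scc[0]=0,scc[1]=1,scc[2]=?,scc[3]=?,scc[4]=2,scc[5]=?,scc[6]=?,scc[7]=?,scc[8]=?)
step 5: low=(low[0]=0,low[1]=1,low[2]=2,low[3]=3,low[4]=6,low[5]=?,low[6]=3,low[7]=5,low[8]=?); scc=(scc[0]=0,scc[1]=1,scc[2]=?,scc[3]=?,scc[4]=2,scc[5]=?,scc[6]=?,scc[7]=3,scc[8]=?)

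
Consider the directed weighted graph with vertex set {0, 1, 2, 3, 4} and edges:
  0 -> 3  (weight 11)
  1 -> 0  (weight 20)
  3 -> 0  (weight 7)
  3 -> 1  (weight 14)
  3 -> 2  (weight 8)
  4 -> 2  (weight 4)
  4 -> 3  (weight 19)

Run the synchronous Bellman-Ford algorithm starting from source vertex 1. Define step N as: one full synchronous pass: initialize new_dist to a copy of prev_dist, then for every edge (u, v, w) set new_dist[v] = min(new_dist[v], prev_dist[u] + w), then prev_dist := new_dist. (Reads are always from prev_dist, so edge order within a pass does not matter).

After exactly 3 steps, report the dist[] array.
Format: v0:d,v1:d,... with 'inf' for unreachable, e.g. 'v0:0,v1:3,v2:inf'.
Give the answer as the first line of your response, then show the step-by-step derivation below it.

v0:20,v1:0,v2:39,v3:31,v4:inf

step 1: dist = v0:20,v1:0,v2:inf,v3:inf,v4:inf
step 2: dist = v0:20,v1:0,v2:inf,v3:31,v4:inf
step 3: dist = v0:20,v1:0,v2:39,v3:31,v4:inf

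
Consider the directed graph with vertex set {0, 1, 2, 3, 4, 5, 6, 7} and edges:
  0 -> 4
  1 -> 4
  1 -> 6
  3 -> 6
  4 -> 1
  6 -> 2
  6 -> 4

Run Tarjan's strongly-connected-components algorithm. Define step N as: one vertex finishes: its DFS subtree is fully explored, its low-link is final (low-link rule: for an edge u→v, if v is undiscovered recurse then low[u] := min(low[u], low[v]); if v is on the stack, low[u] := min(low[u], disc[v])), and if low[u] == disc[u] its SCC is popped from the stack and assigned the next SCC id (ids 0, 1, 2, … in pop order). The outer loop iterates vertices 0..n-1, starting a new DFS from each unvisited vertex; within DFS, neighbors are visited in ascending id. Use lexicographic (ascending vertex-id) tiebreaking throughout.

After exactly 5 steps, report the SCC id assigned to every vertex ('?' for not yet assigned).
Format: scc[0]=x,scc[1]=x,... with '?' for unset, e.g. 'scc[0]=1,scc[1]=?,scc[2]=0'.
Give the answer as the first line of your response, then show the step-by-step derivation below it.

scc[0]=2,scc[1]=1,scc[2]=0,scc[3]=?,scc[4]=1,scc[5]=?,scc[6]=1,scc[7]=?

step 1: low=(low[0]=0,low[1]=1,low[2]=4,low[3]=?,low[4]=1,low[5]=?,low[6]=3,low[7]=?); scc=(scc[0]=?,scc[1]=?,scc[2]=0,scc[3]=?,scc[4]=?,scc[5]=?,scc[6]=?,scc[7]=?)
step 2: low=(low[0]=0,low[1]=1,low[2]=4,low[3]=?,low[4]=1,low[5]=?,low[6]=1,low[7]=?); scc=(scc[0]=?,scc[1]=?,scc[2]=0,scc[3]=?,scc[4]=?,scc[5]=?,scc[6]=?,scc[7]=?)
step 3: low=(low[0]=0,low[1]=1,low[2]=4,low[3]=?,low[4]=1,low[5]=?,low[6]=1,low[7]=?); scc=(scc[0]=?,scc[1]=?,scc[2]=0,scc[3]=?,scc[4]=?,scc[5]=?,scc[6]=?,scc[7]=?)
step 4: low=(low[0]=0,low[1]=1,low[2]=4,low[3]=?,low[4]=1,low[5]=?,low[6]=1,low[7]=?); scc=(scc[0]=?,scc[1]=1,scc[2]=0,scc[3]=?,scc[4]=1,scc[5]=?,scc[6]=1,scc[7]=?)
step 5: low=(low[0]=0,low[1]=1,low[2]=4,low[3]=?,low[4]=1,low[5]=?,low[6]=1,low[7]=?); scc=(scc[0]=2,scc[1]=1,scc[2]=0,scc[3]=?,scc[4]=1,scc[5]=?,scc[6]=1,scc[7]=?)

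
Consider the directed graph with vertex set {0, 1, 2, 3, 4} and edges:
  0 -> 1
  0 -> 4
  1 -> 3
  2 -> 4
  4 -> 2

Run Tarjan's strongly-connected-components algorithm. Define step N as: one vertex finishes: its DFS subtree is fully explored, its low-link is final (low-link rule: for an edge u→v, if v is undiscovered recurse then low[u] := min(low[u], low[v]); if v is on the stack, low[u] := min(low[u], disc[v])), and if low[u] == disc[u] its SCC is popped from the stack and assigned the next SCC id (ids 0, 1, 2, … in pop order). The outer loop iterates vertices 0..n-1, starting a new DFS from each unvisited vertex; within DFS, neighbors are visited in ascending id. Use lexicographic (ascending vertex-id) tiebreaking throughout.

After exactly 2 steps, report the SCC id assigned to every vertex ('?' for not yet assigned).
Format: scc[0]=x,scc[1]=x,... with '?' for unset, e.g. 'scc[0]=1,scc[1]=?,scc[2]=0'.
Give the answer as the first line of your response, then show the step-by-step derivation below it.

scc[0]=?,scc[1]=1,scc[2]=?,scc[3]=0,scc[4]=?

step 1: low=(low[0]=0,low[1]=1,low[2]=?,low[3]=2,low[4]=?); scc=(scc[0]=?,scc[1]=?,scc[2]=?,scc[3]=0,scc[4]=?)
step 2: low=(low[0]=0,low[1]=1,low[2]=?,low[3]=2,low[4]=?); scc=(scc[0]=?,scc[1]=1,scc[2]=?,scc[3]=0,scc[4]=?)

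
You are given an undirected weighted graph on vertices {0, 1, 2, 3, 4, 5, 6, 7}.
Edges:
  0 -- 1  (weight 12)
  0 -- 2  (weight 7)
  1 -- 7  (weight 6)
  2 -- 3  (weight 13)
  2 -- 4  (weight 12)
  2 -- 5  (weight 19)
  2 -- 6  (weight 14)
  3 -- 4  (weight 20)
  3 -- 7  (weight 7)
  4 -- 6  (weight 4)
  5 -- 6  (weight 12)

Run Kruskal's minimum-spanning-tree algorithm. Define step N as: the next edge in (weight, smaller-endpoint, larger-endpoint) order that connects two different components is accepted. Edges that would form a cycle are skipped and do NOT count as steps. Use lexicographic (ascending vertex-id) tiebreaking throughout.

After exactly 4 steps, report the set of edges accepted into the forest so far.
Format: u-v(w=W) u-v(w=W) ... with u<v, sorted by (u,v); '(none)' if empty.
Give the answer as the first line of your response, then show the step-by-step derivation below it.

0-2(w=7) 1-7(w=6) 3-7(w=7) 4-6(w=4)

step 1: add edge 4-6 (w=4); MST = {4-6(w=4)}
step 2: add edge 1-7 (w=6); MST = {1-7(w=6) 4-6(w=4)}
step 3: add edge 0-2 (w=7); MST = {0-2(w=7) 1-7(w=6) 4-6(w=4)}
step 4: add edge 3-7 (w=7); MST = {0-2(w=7) 1-7(w=6) 3-7(w=7) 4-6(w=4)}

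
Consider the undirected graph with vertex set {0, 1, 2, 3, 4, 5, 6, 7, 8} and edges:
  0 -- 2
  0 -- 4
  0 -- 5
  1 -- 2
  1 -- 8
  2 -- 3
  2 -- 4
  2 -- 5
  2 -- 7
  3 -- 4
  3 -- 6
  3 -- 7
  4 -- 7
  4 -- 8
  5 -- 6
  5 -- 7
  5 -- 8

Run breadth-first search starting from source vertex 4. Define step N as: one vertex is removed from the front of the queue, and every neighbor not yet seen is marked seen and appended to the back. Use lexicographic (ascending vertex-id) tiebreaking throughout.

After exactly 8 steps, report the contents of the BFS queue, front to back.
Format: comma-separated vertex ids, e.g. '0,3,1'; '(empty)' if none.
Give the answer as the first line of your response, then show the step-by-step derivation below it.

6

step 1: dequeue 4; queue=[0,2,3,7,8]; order=4
step 2: dequeue 0; queue=[2,3,7,8,5]; order=4,0
step 3: dequeue 2; queue=[3,7,8,5,1]; order=4,0,2
step 4: dequeue 3; queue=[7,8,5,1,6]; order=4,0,2,3
step 5: dequeue 7; queue=[8,5,1,6]; order=4,0,2,3,7
step 6: dequeue 8; queue=[5,1,6]; order=4,0,2,3,7,8
step 7: dequeue 5; queue=[1,6]; order=4,0,2,3,7,8,5
step 8: dequeue 1; queue=[6]; order=4,0,2,3,7,8,5,1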